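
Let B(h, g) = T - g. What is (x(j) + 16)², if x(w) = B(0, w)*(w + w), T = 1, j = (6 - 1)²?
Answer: 1401856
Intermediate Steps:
j = 25 (j = 5² = 25)
B(h, g) = 1 - g
x(w) = 2*w*(1 - w) (x(w) = (1 - w)*(w + w) = (1 - w)*(2*w) = 2*w*(1 - w))
(x(j) + 16)² = (2*25*(1 - 1*25) + 16)² = (2*25*(1 - 25) + 16)² = (2*25*(-24) + 16)² = (-1200 + 16)² = (-1184)² = 1401856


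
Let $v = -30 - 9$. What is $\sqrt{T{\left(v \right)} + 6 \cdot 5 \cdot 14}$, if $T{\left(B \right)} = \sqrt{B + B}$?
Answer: $\sqrt{420 + i \sqrt{78}} \approx 20.495 + 0.2155 i$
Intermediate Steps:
$v = -39$
$T{\left(B \right)} = \sqrt{2} \sqrt{B}$ ($T{\left(B \right)} = \sqrt{2 B} = \sqrt{2} \sqrt{B}$)
$\sqrt{T{\left(v \right)} + 6 \cdot 5 \cdot 14} = \sqrt{\sqrt{2} \sqrt{-39} + 6 \cdot 5 \cdot 14} = \sqrt{\sqrt{2} i \sqrt{39} + 30 \cdot 14} = \sqrt{i \sqrt{78} + 420} = \sqrt{420 + i \sqrt{78}}$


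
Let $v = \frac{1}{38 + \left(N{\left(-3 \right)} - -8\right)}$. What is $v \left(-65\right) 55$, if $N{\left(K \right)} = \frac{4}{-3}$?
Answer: $- \frac{10725}{134} \approx -80.037$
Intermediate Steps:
$N{\left(K \right)} = - \frac{4}{3}$ ($N{\left(K \right)} = 4 \left(- \frac{1}{3}\right) = - \frac{4}{3}$)
$v = \frac{3}{134}$ ($v = \frac{1}{38 - - \frac{20}{3}} = \frac{1}{38 + \left(- \frac{4}{3} + 8\right)} = \frac{1}{38 + \frac{20}{3}} = \frac{1}{\frac{134}{3}} = \frac{3}{134} \approx 0.022388$)
$v \left(-65\right) 55 = \frac{3}{134} \left(-65\right) 55 = \left(- \frac{195}{134}\right) 55 = - \frac{10725}{134}$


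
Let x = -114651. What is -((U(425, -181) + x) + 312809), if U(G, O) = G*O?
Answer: -121233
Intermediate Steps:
-((U(425, -181) + x) + 312809) = -((425*(-181) - 114651) + 312809) = -((-76925 - 114651) + 312809) = -(-191576 + 312809) = -1*121233 = -121233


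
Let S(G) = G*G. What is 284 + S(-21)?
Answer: 725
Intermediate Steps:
S(G) = G²
284 + S(-21) = 284 + (-21)² = 284 + 441 = 725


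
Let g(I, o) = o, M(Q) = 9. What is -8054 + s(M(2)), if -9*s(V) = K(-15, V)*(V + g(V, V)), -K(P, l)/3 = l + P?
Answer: -8090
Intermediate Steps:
K(P, l) = -3*P - 3*l (K(P, l) = -3*(l + P) = -3*(P + l) = -3*P - 3*l)
s(V) = -2*V*(45 - 3*V)/9 (s(V) = -(-3*(-15) - 3*V)*(V + V)/9 = -(45 - 3*V)*2*V/9 = -2*V*(45 - 3*V)/9)
-8054 + s(M(2)) = -8054 + (⅔)*9*(-15 + 9) = -8054 + (⅔)*9*(-6) = -8054 - 36 = -8090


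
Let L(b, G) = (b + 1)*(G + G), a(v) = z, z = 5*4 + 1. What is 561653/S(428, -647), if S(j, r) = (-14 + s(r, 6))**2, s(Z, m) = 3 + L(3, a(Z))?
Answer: 561653/24649 ≈ 22.786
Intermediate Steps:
z = 21 (z = 20 + 1 = 21)
a(v) = 21
L(b, G) = 2*G*(1 + b) (L(b, G) = (1 + b)*(2*G) = 2*G*(1 + b))
s(Z, m) = 171 (s(Z, m) = 3 + 2*21*(1 + 3) = 3 + 2*21*4 = 3 + 168 = 171)
S(j, r) = 24649 (S(j, r) = (-14 + 171)**2 = 157**2 = 24649)
561653/S(428, -647) = 561653/24649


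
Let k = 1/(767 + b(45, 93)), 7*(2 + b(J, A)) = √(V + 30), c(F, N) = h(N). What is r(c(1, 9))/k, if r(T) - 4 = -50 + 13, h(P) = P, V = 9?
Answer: -25245 - 33*√39/7 ≈ -25274.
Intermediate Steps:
c(F, N) = N
b(J, A) = -2 + √39/7 (b(J, A) = -2 + √(9 + 30)/7 = -2 + √39/7)
r(T) = -33 (r(T) = 4 + (-50 + 13) = 4 - 37 = -33)
k = 1/(765 + √39/7) (k = 1/(767 + (-2 + √39/7)) = 1/(765 + √39/7) ≈ 0.0013057)
r(c(1, 9))/k = -33/(12495/9558662 - 7*√39/28675986)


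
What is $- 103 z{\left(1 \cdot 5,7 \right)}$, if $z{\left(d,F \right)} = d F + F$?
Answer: $-4326$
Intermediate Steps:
$z{\left(d,F \right)} = F + F d$ ($z{\left(d,F \right)} = F d + F = F + F d$)
$- 103 z{\left(1 \cdot 5,7 \right)} = - 103 \cdot 7 \left(1 + 1 \cdot 5\right) = - 103 \cdot 7 \left(1 + 5\right) = - 103 \cdot 7 \cdot 6 = \left(-103\right) 42 = -4326$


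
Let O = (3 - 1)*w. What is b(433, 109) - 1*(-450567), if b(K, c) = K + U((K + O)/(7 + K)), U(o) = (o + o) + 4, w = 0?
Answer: 99221313/220 ≈ 4.5101e+5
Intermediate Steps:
O = 0 (O = (3 - 1)*0 = 2*0 = 0)
U(o) = 4 + 2*o (U(o) = 2*o + 4 = 4 + 2*o)
b(K, c) = 4 + K + 2*K/(7 + K) (b(K, c) = K + (4 + 2*((K + 0)/(7 + K))) = K + (4 + 2*(K/(7 + K))) = K + (4 + 2*K/(7 + K)) = 4 + K + 2*K/(7 + K))
b(433, 109) - 1*(-450567) = (28 + 433² + 13*433)/(7 + 433) - 1*(-450567) = (28 + 187489 + 5629)/440 + 450567 = (1/440)*193146 + 450567 = 96573/220 + 450567 = 99221313/220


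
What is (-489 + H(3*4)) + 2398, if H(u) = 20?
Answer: 1929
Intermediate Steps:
(-489 + H(3*4)) + 2398 = (-489 + 20) + 2398 = -469 + 2398 = 1929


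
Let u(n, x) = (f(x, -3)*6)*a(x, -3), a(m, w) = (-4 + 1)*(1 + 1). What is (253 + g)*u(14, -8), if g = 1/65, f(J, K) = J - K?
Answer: 592056/13 ≈ 45543.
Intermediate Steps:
a(m, w) = -6 (a(m, w) = -3*2 = -6)
u(n, x) = -108 - 36*x (u(n, x) = ((x - 1*(-3))*6)*(-6) = ((x + 3)*6)*(-6) = ((3 + x)*6)*(-6) = (18 + 6*x)*(-6) = -108 - 36*x)
g = 1/65 ≈ 0.015385
(253 + g)*u(14, -8) = (253 + 1/65)*(-108 - 36*(-8)) = 16446*(-108 + 288)/65 = (16446/65)*180 = 592056/13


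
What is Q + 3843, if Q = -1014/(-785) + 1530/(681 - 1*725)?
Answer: 65790393/17270 ≈ 3809.5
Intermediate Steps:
Q = -578217/17270 (Q = -1014*(-1/785) + 1530/(681 - 725) = 1014/785 + 1530/(-44) = 1014/785 + 1530*(-1/44) = 1014/785 - 765/22 = -578217/17270 ≈ -33.481)
Q + 3843 = -578217/17270 + 3843 = 65790393/17270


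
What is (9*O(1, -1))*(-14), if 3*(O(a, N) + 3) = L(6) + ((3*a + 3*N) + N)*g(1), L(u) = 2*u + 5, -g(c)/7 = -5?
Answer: 1134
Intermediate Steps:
g(c) = 35 (g(c) = -7*(-5) = 35)
L(u) = 5 + 2*u
O(a, N) = 8/3 + 35*a + 140*N/3 (O(a, N) = -3 + ((5 + 2*6) + ((3*a + 3*N) + N)*35)/3 = -3 + ((5 + 12) + ((3*N + 3*a) + N)*35)/3 = -3 + (17 + (3*a + 4*N)*35)/3 = -3 + (17 + (105*a + 140*N))/3 = -3 + (17 + 105*a + 140*N)/3 = -3 + (17/3 + 35*a + 140*N/3) = 8/3 + 35*a + 140*N/3)
(9*O(1, -1))*(-14) = (9*(8/3 + 35*1 + (140/3)*(-1)))*(-14) = (9*(8/3 + 35 - 140/3))*(-14) = (9*(-9))*(-14) = -81*(-14) = 1134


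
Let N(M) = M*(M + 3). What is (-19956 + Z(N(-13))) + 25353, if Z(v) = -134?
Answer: 5263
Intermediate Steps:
N(M) = M*(3 + M)
(-19956 + Z(N(-13))) + 25353 = (-19956 - 134) + 25353 = -20090 + 25353 = 5263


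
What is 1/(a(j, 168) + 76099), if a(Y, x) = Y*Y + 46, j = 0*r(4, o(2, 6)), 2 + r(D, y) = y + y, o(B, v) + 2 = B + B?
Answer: 1/76145 ≈ 1.3133e-5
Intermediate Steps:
o(B, v) = -2 + 2*B (o(B, v) = -2 + (B + B) = -2 + 2*B)
r(D, y) = -2 + 2*y (r(D, y) = -2 + (y + y) = -2 + 2*y)
j = 0 (j = 0*(-2 + 2*(-2 + 2*2)) = 0*(-2 + 2*(-2 + 4)) = 0*(-2 + 2*2) = 0*(-2 + 4) = 0*2 = 0)
a(Y, x) = 46 + Y² (a(Y, x) = Y² + 46 = 46 + Y²)
1/(a(j, 168) + 76099) = 1/((46 + 0²) + 76099) = 1/((46 + 0) + 76099) = 1/(46 + 76099) = 1/76145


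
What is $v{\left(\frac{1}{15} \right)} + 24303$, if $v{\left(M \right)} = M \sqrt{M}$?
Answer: $24303 + \frac{\sqrt{15}}{225} \approx 24303.0$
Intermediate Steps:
$v{\left(M \right)} = M^{\frac{3}{2}}$
$v{\left(\frac{1}{15} \right)} + 24303 = \left(\frac{1}{15}\right)^{\frac{3}{2}} + 24303 = \frac{\sqrt{15}}{225} + 24303 = 24303 + \frac{\sqrt{15}}{225}$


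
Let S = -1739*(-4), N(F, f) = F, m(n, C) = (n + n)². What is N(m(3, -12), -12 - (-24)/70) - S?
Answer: -6920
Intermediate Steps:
m(n, C) = 4*n² (m(n, C) = (2*n)² = 4*n²)
S = 6956
N(m(3, -12), -12 - (-24)/70) - S = 4*3² - 1*6956 = 4*9 - 6956 = 36 - 6956 = -6920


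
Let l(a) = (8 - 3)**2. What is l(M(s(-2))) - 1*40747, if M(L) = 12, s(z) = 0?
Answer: -40722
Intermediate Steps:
l(a) = 25 (l(a) = 5**2 = 25)
l(M(s(-2))) - 1*40747 = 25 - 1*40747 = 25 - 40747 = -40722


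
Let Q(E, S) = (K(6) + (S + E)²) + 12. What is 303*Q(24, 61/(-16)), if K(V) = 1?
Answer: 32620071/256 ≈ 1.2742e+5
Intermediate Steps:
Q(E, S) = 13 + (E + S)² (Q(E, S) = (1 + (S + E)²) + 12 = (1 + (E + S)²) + 12 = 13 + (E + S)²)
303*Q(24, 61/(-16)) = 303*(13 + (24 + 61/(-16))²) = 303*(13 + (24 + 61*(-1/16))²) = 303*(13 + (24 - 61/16)²) = 303*(13 + (323/16)²) = 303*(13 + 104329/256) = 303*(107657/256) = 32620071/256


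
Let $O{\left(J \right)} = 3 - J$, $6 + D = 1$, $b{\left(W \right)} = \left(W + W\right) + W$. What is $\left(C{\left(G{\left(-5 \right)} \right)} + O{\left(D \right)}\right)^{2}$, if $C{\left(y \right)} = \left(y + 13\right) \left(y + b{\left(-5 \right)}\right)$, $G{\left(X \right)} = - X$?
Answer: $29584$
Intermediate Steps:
$b{\left(W \right)} = 3 W$ ($b{\left(W \right)} = 2 W + W = 3 W$)
$D = -5$ ($D = -6 + 1 = -5$)
$C{\left(y \right)} = \left(-15 + y\right) \left(13 + y\right)$ ($C{\left(y \right)} = \left(y + 13\right) \left(y + 3 \left(-5\right)\right) = \left(13 + y\right) \left(y - 15\right) = \left(13 + y\right) \left(-15 + y\right) = \left(-15 + y\right) \left(13 + y\right)$)
$\left(C{\left(G{\left(-5 \right)} \right)} + O{\left(D \right)}\right)^{2} = \left(\left(-195 + \left(\left(-1\right) \left(-5\right)\right)^{2} - 2 \left(\left(-1\right) \left(-5\right)\right)\right) + \left(3 - -5\right)\right)^{2} = \left(\left(-195 + 5^{2} - 10\right) + \left(3 + 5\right)\right)^{2} = \left(\left(-195 + 25 - 10\right) + 8\right)^{2} = \left(-180 + 8\right)^{2} = \left(-172\right)^{2} = 29584$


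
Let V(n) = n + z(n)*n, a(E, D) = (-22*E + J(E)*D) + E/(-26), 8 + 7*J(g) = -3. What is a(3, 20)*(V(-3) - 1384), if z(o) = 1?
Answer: 12338335/91 ≈ 1.3559e+5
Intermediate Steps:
J(g) = -11/7 (J(g) = -8/7 + (⅐)*(-3) = -8/7 - 3/7 = -11/7)
a(E, D) = -573*E/26 - 11*D/7 (a(E, D) = (-22*E - 11*D/7) + E/(-26) = (-22*E - 11*D/7) + E*(-1/26) = (-22*E - 11*D/7) - E/26 = -573*E/26 - 11*D/7)
V(n) = 2*n (V(n) = n + 1*n = n + n = 2*n)
a(3, 20)*(V(-3) - 1384) = (-573/26*3 - 11/7*20)*(2*(-3) - 1384) = (-1719/26 - 220/7)*(-6 - 1384) = -17753/182*(-1390) = 12338335/91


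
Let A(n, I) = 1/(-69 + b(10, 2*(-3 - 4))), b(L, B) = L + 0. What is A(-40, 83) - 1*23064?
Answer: -1360777/59 ≈ -23064.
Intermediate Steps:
b(L, B) = L
A(n, I) = -1/59 (A(n, I) = 1/(-69 + 10) = 1/(-59) = -1/59)
A(-40, 83) - 1*23064 = -1/59 - 1*23064 = -1/59 - 23064 = -1360777/59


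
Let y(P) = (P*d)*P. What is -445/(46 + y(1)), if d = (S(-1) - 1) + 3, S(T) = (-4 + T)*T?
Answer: -445/53 ≈ -8.3962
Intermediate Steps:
S(T) = T*(-4 + T)
d = 7 (d = (-(-4 - 1) - 1) + 3 = (-1*(-5) - 1) + 3 = (5 - 1) + 3 = 4 + 3 = 7)
y(P) = 7*P**2 (y(P) = (P*7)*P = (7*P)*P = 7*P**2)
-445/(46 + y(1)) = -445/(46 + 7*1**2) = -445/(46 + 7*1) = -445/(46 + 7) = -445/53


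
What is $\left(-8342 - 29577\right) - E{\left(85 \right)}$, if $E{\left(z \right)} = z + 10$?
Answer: $-38014$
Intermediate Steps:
$E{\left(z \right)} = 10 + z$
$\left(-8342 - 29577\right) - E{\left(85 \right)} = \left(-8342 - 29577\right) - \left(10 + 85\right) = -37919 - 95 = -38014$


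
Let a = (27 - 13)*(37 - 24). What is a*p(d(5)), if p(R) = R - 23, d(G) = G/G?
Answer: -4004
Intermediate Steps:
d(G) = 1
p(R) = -23 + R
a = 182 (a = 14*13 = 182)
a*p(d(5)) = 182*(-23 + 1) = 182*(-22) = -4004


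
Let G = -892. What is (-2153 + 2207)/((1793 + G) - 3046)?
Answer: -18/715 ≈ -0.025175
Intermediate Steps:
(-2153 + 2207)/((1793 + G) - 3046) = (-2153 + 2207)/((1793 - 892) - 3046) = 54/(901 - 3046) = 54/(-2145) = 54*(-1/2145) = -18/715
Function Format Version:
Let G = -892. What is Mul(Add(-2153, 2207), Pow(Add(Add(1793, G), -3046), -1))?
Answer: Rational(-18, 715) ≈ -0.025175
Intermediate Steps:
Mul(Add(-2153, 2207), Pow(Add(Add(1793, G), -3046), -1)) = Mul(Add(-2153, 2207), Pow(Add(Add(1793, -892), -3046), -1)) = Mul(54, Pow(Add(901, -3046), -1)) = Mul(54, Pow(-2145, -1)) = Mul(54, Rational(-1, 2145)) = Rational(-18, 715)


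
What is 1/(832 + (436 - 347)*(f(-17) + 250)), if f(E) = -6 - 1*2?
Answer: 1/22370 ≈ 4.4703e-5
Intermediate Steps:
f(E) = -8 (f(E) = -6 - 2 = -8)
1/(832 + (436 - 347)*(f(-17) + 250)) = 1/(832 + (436 - 347)*(-8 + 250)) = 1/(832 + 89*242) = 1/(832 + 21538) = 1/22370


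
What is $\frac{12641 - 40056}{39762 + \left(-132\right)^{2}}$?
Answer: $- \frac{27415}{57186} \approx -0.4794$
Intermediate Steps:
$\frac{12641 - 40056}{39762 + \left(-132\right)^{2}} = - \frac{27415}{39762 + 17424} = - \frac{27415}{57186}$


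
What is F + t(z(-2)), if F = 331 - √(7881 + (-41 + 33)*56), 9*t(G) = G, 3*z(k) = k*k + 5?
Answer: 994/3 - √7433 ≈ 245.12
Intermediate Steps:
z(k) = 5/3 + k²/3 (z(k) = (k*k + 5)/3 = (k² + 5)/3 = (5 + k²)/3 = 5/3 + k²/3)
t(G) = G/9
F = 331 - √7433 (F = 331 - √(7881 - 8*56) = 331 - √(7881 - 448) = 331 - √7433 ≈ 244.79)
F + t(z(-2)) = (331 - √7433) + (5/3 + (⅓)*(-2)²)/9 = (331 - √7433) + (5/3 + (⅓)*4)/9 = (331 - √7433) + (5/3 + 4/3)/9 = (331 - √7433) + (⅑)*3 = (331 - √7433) + ⅓ = 994/3 - √7433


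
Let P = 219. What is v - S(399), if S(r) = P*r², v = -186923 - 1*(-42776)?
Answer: -35009166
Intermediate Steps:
v = -144147 (v = -186923 + 42776 = -144147)
S(r) = 219*r²
v - S(399) = -144147 - 219*399² = -144147 - 219*159201 = -144147 - 1*34865019 = -144147 - 34865019 = -35009166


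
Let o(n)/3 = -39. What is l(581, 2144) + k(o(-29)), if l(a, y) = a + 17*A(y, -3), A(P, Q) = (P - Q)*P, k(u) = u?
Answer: 78254320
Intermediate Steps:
o(n) = -117 (o(n) = 3*(-39) = -117)
A(P, Q) = P*(P - Q)
l(a, y) = a + 17*y*(3 + y) (l(a, y) = a + 17*(y*(y - 1*(-3))) = a + 17*(y*(y + 3)) = a + 17*(y*(3 + y)) = a + 17*y*(3 + y))
l(581, 2144) + k(o(-29)) = (581 + 17*2144*(3 + 2144)) - 117 = (581 + 17*2144*2147) - 117 = (581 + 78253856) - 117 = 78254437 - 117 = 78254320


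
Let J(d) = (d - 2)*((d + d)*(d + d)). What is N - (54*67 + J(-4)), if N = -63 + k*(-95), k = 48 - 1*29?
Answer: -5102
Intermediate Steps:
J(d) = 4*d**2*(-2 + d) (J(d) = (-2 + d)*((2*d)*(2*d)) = (-2 + d)*(4*d**2) = 4*d**2*(-2 + d))
k = 19 (k = 48 - 29 = 19)
N = -1868 (N = -63 + 19*(-95) = -63 - 1805 = -1868)
N - (54*67 + J(-4)) = -1868 - (54*67 + 4*(-4)**2*(-2 - 4)) = -1868 - (3618 + 4*16*(-6)) = -1868 - (3618 - 384) = -1868 - 1*3234 = -1868 - 3234 = -5102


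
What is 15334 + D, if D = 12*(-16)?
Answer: 15142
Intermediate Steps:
D = -192
15334 + D = 15334 - 192 = 15142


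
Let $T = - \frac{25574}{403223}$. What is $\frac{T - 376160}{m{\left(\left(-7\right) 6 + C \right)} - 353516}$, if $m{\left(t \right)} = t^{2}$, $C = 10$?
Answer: $\frac{75838194627}{71066440858} \approx 1.0671$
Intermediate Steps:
$T = - \frac{25574}{403223}$ ($T = \left(-25574\right) \frac{1}{403223} = - \frac{25574}{403223} \approx -0.063424$)
$\frac{T - 376160}{m{\left(\left(-7\right) 6 + C \right)} - 353516} = \frac{- \frac{25574}{403223} - 376160}{\left(\left(-7\right) 6 + 10\right)^{2} - 353516} = - \frac{151676389254}{403223 \left(\left(-42 + 10\right)^{2} - 353516\right)} = - \frac{151676389254}{403223 \left(\left(-32\right)^{2} - 353516\right)} = - \frac{151676389254}{403223 \left(1024 - 353516\right)} = - \frac{151676389254}{403223 \left(-352492\right)} = \left(- \frac{151676389254}{403223}\right) \left(- \frac{1}{352492}\right) = \frac{75838194627}{71066440858}$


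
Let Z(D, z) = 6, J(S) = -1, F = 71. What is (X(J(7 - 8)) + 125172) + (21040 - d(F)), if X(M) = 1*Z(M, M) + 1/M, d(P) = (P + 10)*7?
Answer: 145650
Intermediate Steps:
d(P) = 70 + 7*P (d(P) = (10 + P)*7 = 70 + 7*P)
X(M) = 6 + 1/M (X(M) = 1*6 + 1/M = 6 + 1/M)
(X(J(7 - 8)) + 125172) + (21040 - d(F)) = ((6 + 1/(-1)) + 125172) + (21040 - (70 + 7*71)) = ((6 - 1) + 125172) + (21040 - (70 + 497)) = (5 + 125172) + (21040 - 1*567) = 125177 + (21040 - 567) = 125177 + 20473 = 145650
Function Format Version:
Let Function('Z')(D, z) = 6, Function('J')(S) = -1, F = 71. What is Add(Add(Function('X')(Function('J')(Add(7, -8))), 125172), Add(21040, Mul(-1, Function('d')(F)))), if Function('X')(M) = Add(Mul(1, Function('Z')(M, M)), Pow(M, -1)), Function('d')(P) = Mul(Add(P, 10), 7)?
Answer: 145650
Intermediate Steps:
Function('d')(P) = Add(70, Mul(7, P)) (Function('d')(P) = Mul(Add(10, P), 7) = Add(70, Mul(7, P)))
Function('X')(M) = Add(6, Pow(M, -1)) (Function('X')(M) = Add(Mul(1, 6), Pow(M, -1)) = Add(6, Pow(M, -1)))
Add(Add(Function('X')(Function('J')(Add(7, -8))), 125172), Add(21040, Mul(-1, Function('d')(F)))) = Add(Add(Add(6, Pow(-1, -1)), 125172), Add(21040, Mul(-1, Add(70, Mul(7, 71))))) = Add(Add(Add(6, -1), 125172), Add(21040, Mul(-1, Add(70, 497)))) = Add(Add(5, 125172), Add(21040, Mul(-1, 567))) = Add(125177, Add(21040, -567)) = Add(125177, 20473) = 145650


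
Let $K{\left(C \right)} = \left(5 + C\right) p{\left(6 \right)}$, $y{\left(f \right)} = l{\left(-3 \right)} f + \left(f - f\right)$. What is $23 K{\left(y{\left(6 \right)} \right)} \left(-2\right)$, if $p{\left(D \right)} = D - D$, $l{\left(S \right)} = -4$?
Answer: $0$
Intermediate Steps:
$p{\left(D \right)} = 0$
$y{\left(f \right)} = - 4 f$ ($y{\left(f \right)} = - 4 f + \left(f - f\right) = - 4 f + 0 = - 4 f$)
$K{\left(C \right)} = 0$ ($K{\left(C \right)} = \left(5 + C\right) 0 = 0$)
$23 K{\left(y{\left(6 \right)} \right)} \left(-2\right) = 23 \cdot 0 \left(-2\right) = 0 \left(-2\right) = 0$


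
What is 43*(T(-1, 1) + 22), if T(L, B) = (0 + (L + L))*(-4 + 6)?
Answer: 774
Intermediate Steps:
T(L, B) = 4*L (T(L, B) = (0 + 2*L)*2 = (2*L)*2 = 4*L)
43*(T(-1, 1) + 22) = 43*(4*(-1) + 22) = 43*(-4 + 22) = 43*18 = 774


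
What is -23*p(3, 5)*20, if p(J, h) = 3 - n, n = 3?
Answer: 0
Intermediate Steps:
p(J, h) = 0 (p(J, h) = 3 - 1*3 = 3 - 3 = 0)
-23*p(3, 5)*20 = -23*0*20 = 0*20 = 0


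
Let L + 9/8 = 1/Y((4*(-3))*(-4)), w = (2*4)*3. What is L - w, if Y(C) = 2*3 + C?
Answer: -5423/216 ≈ -25.106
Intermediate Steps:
w = 24 (w = 8*3 = 24)
Y(C) = 6 + C
L = -239/216 (L = -9/8 + 1/(6 + (4*(-3))*(-4)) = -9/8 + 1/(6 - 12*(-4)) = -9/8 + 1/(6 + 48) = -9/8 + 1/54 = -239/216 ≈ -1.1065)
L - w = -239/216 - 1*24 = -239/216 - 24 = -5423/216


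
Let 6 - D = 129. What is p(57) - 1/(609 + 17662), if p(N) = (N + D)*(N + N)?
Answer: -137471005/18271 ≈ -7524.0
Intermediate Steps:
D = -123 (D = 6 - 1*129 = 6 - 129 = -123)
p(N) = 2*N*(-123 + N) (p(N) = (N - 123)*(N + N) = (-123 + N)*(2*N) = 2*N*(-123 + N))
p(57) - 1/(609 + 17662) = 2*57*(-123 + 57) - 1/(609 + 17662) = 2*57*(-66) - 1/18271 = -7524 - 1*1/18271 = -7524 - 1/18271 = -137471005/18271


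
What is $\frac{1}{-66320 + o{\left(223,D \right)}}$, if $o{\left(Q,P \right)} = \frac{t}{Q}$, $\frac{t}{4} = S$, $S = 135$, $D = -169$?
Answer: $- \frac{223}{14788820} \approx -1.5079 \cdot 10^{-5}$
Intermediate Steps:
$t = 540$ ($t = 4 \cdot 135 = 540$)
$o{\left(Q,P \right)} = \frac{540}{Q}$
$\frac{1}{-66320 + o{\left(223,D \right)}} = \frac{1}{-66320 + \frac{540}{223}} = \frac{1}{- \frac{14788820}{223}} = - \frac{223}{14788820}$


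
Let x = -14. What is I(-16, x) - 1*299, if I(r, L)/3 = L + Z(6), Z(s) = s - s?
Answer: -341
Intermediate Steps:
Z(s) = 0
I(r, L) = 3*L (I(r, L) = 3*(L + 0) = 3*L)
I(-16, x) - 1*299 = 3*(-14) - 1*299 = -42 - 299 = -341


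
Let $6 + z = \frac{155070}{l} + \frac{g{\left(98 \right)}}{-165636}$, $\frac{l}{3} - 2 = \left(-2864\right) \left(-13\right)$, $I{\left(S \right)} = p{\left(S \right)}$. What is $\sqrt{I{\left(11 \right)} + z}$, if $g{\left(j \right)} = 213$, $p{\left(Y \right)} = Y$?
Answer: $\frac{\sqrt{1687021637314060203}}{513940902} \approx 2.5272$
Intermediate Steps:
$I{\left(S \right)} = S$
$l = 111702$ ($l = 6 + 3 \left(\left(-2864\right) \left(-13\right)\right) = 6 + 3 \cdot 37232 = 6 + 111696 = 111702$)
$z = - \frac{4741658491}{1027881804}$ ($z = -6 + \left(\frac{155070}{111702} + \frac{213}{-165636}\right) = -6 + \left(155070 \cdot \frac{1}{111702} + 213 \left(- \frac{1}{165636}\right)\right) = -6 + \left(\frac{25845}{18617} - \frac{71}{55212}\right) = -6 + \frac{1425632333}{1027881804} = - \frac{4741658491}{1027881804} \approx -4.613$)
$\sqrt{I{\left(11 \right)} + z} = \sqrt{11 - \frac{4741658491}{1027881804}} = \sqrt{\frac{6565041353}{1027881804}} = \frac{\sqrt{1687021637314060203}}{513940902}$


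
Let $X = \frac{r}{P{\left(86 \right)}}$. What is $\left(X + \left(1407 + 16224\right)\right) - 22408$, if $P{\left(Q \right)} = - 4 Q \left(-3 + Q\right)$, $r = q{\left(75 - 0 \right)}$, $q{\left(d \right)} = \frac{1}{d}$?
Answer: $- \frac{10229467801}{2141400} \approx -4777.0$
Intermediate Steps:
$r = \frac{1}{75}$ ($r = \frac{1}{75 - 0} = \frac{1}{75 + 0} = \frac{1}{75} \approx 0.013333$)
$P{\left(Q \right)} = - 4 Q \left(-3 + Q\right)$
$X = - \frac{1}{2141400}$ ($X = \frac{1}{75 \cdot 4 \cdot 86 \left(3 - 86\right)} = \frac{1}{75 \cdot 4 \cdot 86 \left(-83\right)} = \frac{1}{75 \left(-28552\right)} = \frac{1}{75} \left(- \frac{1}{28552}\right) = - \frac{1}{2141400} \approx -4.6698 \cdot 10^{-7}$)
$\left(X + \left(1407 + 16224\right)\right) - 22408 = \left(- \frac{1}{2141400} + \left(1407 + 16224\right)\right) - 22408 = \left(- \frac{1}{2141400} + 17631\right) - 22408 = \frac{37755023399}{2141400} - 22408 = - \frac{10229467801}{2141400}$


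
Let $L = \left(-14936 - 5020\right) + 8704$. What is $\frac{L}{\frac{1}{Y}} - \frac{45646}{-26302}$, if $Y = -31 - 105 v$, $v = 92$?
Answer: $\frac{1434026251755}{13151} \approx 1.0904 \cdot 10^{8}$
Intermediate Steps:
$Y = -9691$ ($Y = -31 - 9660 = -9691$)
$L = -11252$ ($L = -19956 + 8704 = -11252$)
$\frac{L}{\frac{1}{Y}} - \frac{45646}{-26302} = - \frac{11252}{\frac{1}{-9691}} - \frac{45646}{-26302} = - \frac{11252}{- \frac{1}{9691}} - - \frac{22823}{13151} = \left(-11252\right) \left(-9691\right) + \frac{22823}{13151} = 109043132 + \frac{22823}{13151} = \frac{1434026251755}{13151}$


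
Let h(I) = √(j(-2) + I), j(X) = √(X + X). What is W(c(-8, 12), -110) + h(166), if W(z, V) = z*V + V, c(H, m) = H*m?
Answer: 10450 + √(166 + 2*I) ≈ 10463.0 + 0.077614*I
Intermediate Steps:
j(X) = √2*√X (j(X) = √(2*X) = √2*√X)
W(z, V) = V + V*z (W(z, V) = V*z + V = V + V*z)
h(I) = √(I + 2*I) (h(I) = √(√2*√(-2) + I) = √(√2*(I*√2) + I) = √(2*I + I) = √(I + 2*I))
W(c(-8, 12), -110) + h(166) = -110*(1 - 8*12) + √(166 + 2*I) = -110*(1 - 96) + √(166 + 2*I) = -110*(-95) + √(166 + 2*I) = 10450 + √(166 + 2*I)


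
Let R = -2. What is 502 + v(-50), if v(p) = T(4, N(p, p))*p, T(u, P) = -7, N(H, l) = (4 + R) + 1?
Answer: 852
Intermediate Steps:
N(H, l) = 3 (N(H, l) = (4 - 2) + 1 = 2 + 1 = 3)
v(p) = -7*p
502 + v(-50) = 502 - 7*(-50) = 502 + 350 = 852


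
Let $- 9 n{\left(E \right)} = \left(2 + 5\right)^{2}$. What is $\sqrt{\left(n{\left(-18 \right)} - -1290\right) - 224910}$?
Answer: $\frac{i \sqrt{2012629}}{3} \approx 472.89 i$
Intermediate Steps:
$n{\left(E \right)} = - \frac{49}{9}$ ($n{\left(E \right)} = - \frac{\left(2 + 5\right)^{2}}{9} = - \frac{7^{2}}{9} = \left(- \frac{1}{9}\right) 49 = - \frac{49}{9}$)
$\sqrt{\left(n{\left(-18 \right)} - -1290\right) - 224910} = \sqrt{\left(- \frac{49}{9} - -1290\right) - 224910} = \sqrt{\left(- \frac{49}{9} + 1290\right) - 224910} = \sqrt{\frac{11561}{9} - 224910} = \sqrt{- \frac{2012629}{9}} = \frac{i \sqrt{2012629}}{3}$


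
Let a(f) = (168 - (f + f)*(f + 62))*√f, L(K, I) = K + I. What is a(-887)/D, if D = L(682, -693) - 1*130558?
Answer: 487794*I*√887/43523 ≈ 333.79*I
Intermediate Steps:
L(K, I) = I + K
a(f) = √f*(168 - 2*f*(62 + f)) (a(f) = (168 - 2*f*(62 + f))*√f = √f*(168 - 2*f*(62 + f)))
D = -130569 (D = (-693 + 682) - 1*130558 = -11 - 130558 = -130569)
a(-887)/D = (2*√(-887)*(84 - 1*(-887)² - 62*(-887)))/(-130569) = (2*(I*√887)*(84 - 1*786769 + 54994))*(-1/130569) = (2*(I*√887)*(84 - 786769 + 54994))*(-1/130569) = (2*(I*√887)*(-731691))*(-1/130569) = -1463382*I*√887*(-1/130569) = 487794*I*√887/43523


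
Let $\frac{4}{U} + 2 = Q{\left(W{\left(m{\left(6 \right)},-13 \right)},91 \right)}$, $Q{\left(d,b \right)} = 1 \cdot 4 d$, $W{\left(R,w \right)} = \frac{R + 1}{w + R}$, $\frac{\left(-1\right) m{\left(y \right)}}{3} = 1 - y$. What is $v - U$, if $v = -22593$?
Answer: $- \frac{338897}{15} \approx -22593.0$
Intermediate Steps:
$m{\left(y \right)} = -3 + 3 y$ ($m{\left(y \right)} = - 3 \left(1 - y\right) = -3 + 3 y$)
$W{\left(R,w \right)} = \frac{1 + R}{R + w}$
$Q{\left(d,b \right)} = 4 d$
$U = \frac{2}{15}$ ($U = \frac{4}{-2 + 4 \frac{1 + \left(-3 + 3 \cdot 6\right)}{\left(-3 + 3 \cdot 6\right) - 13}} = \frac{4}{-2 + 4 \frac{1 + \left(-3 + 18\right)}{\left(-3 + 18\right) - 13}} = \frac{4}{-2 + 4 \frac{1 + 15}{15 - 13}} = \frac{4}{-2 + 4 \cdot \frac{1}{2} \cdot 16} = \frac{4}{-2 + 4 \cdot 8} = \frac{4}{-2 + 32} = \frac{4}{30} = 4 \cdot \frac{1}{30} = \frac{2}{15} \approx 0.13333$)
$v - U = -22593 - \frac{2}{15} = - \frac{338897}{15}$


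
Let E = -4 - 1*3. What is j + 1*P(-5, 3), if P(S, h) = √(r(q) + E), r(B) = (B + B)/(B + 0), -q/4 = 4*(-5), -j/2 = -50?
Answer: 100 + I*√5 ≈ 100.0 + 2.2361*I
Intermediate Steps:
j = 100 (j = -2*(-50) = 100)
E = -7 (E = -4 - 3 = -7)
q = 80 (q = -16*(-5) = -4*(-20) = 80)
r(B) = 2 (r(B) = (2*B)/B = 2)
P(S, h) = I*√5 (P(S, h) = √(2 - 7) = √(-5) = I*√5)
j + 1*P(-5, 3) = 100 + 1*(I*√5) = 100 + I*√5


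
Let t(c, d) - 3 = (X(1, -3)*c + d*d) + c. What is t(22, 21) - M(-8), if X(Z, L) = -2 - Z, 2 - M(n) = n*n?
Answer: 462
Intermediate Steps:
M(n) = 2 - n² (M(n) = 2 - n*n = 2 - n²)
t(c, d) = 3 + d² - 2*c (t(c, d) = 3 + (((-2 - 1*1)*c + d*d) + c) = 3 + (((-2 - 1)*c + d²) + c) = 3 + ((-3*c + d²) + c) = 3 + ((d² - 3*c) + c) = 3 + (d² - 2*c) = 3 + d² - 2*c)
t(22, 21) - M(-8) = (3 + 21² - 2*22) - (2 - 1*(-8)²) = (3 + 441 - 44) - (2 - 1*64) = 400 - (2 - 64) = 400 - 1*(-62) = 400 + 62 = 462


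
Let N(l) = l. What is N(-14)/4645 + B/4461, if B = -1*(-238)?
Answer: 1043056/20721345 ≈ 0.050337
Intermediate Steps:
B = 238
N(-14)/4645 + B/4461 = -14/4645 + 238/4461 = 1043056/20721345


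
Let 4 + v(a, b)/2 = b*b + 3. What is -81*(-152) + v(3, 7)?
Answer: 12408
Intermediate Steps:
v(a, b) = -2 + 2*b² (v(a, b) = -8 + 2*(b*b + 3) = -8 + 2*(b² + 3) = -8 + 2*(3 + b²) = -8 + (6 + 2*b²) = -2 + 2*b²)
-81*(-152) + v(3, 7) = -81*(-152) + (-2 + 2*7²) = 12312 + (-2 + 2*49) = 12312 + (-2 + 98) = 12312 + 96 = 12408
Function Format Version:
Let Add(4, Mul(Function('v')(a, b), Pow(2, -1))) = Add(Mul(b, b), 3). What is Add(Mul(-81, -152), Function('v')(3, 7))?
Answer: 12408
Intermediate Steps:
Function('v')(a, b) = Add(-2, Mul(2, Pow(b, 2))) (Function('v')(a, b) = Add(-8, Mul(2, Add(Mul(b, b), 3))) = Add(-8, Mul(2, Add(Pow(b, 2), 3))) = Add(-8, Mul(2, Add(3, Pow(b, 2)))) = Add(-8, Add(6, Mul(2, Pow(b, 2)))) = Add(-2, Mul(2, Pow(b, 2))))
Add(Mul(-81, -152), Function('v')(3, 7)) = Add(Mul(-81, -152), Add(-2, Mul(2, Pow(7, 2)))) = Add(12312, Add(-2, Mul(2, 49))) = Add(12312, Add(-2, 98)) = Add(12312, 96) = 12408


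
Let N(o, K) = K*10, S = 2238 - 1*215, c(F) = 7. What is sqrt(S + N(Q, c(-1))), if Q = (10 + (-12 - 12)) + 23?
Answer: sqrt(2093) ≈ 45.749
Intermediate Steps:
S = 2023 (S = 2238 - 215 = 2023)
Q = 9 (Q = (10 - 24) + 23 = -14 + 23 = 9)
N(o, K) = 10*K
sqrt(S + N(Q, c(-1))) = sqrt(2023 + 10*7) = sqrt(2023 + 70) = sqrt(2093)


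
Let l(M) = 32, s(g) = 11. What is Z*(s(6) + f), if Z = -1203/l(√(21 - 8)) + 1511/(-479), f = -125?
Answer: 35601573/7664 ≈ 4645.3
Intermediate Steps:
Z = -624589/15328 (Z = -1203/32 + 1511/(-479) = -1203*1/32 + 1511*(-1/479) = -1203/32 - 1511/479 = -624589/15328 ≈ -40.748)
Z*(s(6) + f) = -624589*(11 - 125)/15328 = -624589/15328*(-114) = 35601573/7664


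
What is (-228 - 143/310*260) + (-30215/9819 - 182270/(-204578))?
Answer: -991024203436/2830513311 ≈ -350.12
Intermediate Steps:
(-228 - 143/310*260) + (-30215/9819 - 182270/(-204578)) = (-228 - 143*1/310*260) + (-30215*1/9819 - 182270*(-1/204578)) = (-228 - 143/310*260) + (-30215/9819 + 8285/9299) = (-228 - 3718/31) - 199618870/91306881 = -10786/31 - 199618870/91306881 = -991024203436/2830513311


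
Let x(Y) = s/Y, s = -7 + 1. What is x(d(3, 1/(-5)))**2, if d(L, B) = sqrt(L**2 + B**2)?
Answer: 450/113 ≈ 3.9823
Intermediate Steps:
s = -6
d(L, B) = sqrt(B**2 + L**2)
x(Y) = -6/Y
x(d(3, 1/(-5)))**2 = (-6/sqrt((1/(-5))**2 + 3**2))**2 = (-6/sqrt((-1/5)**2 + 9))**2 = (-6/sqrt(1/25 + 9))**2 = (-6*5*sqrt(226)/226)**2 = (-15*sqrt(226)/113)**2 = 450/113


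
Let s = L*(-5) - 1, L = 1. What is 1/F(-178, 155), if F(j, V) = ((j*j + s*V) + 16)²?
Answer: 1/946792900 ≈ 1.0562e-9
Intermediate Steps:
s = -6 (s = 1*(-5) - 1 = -5 - 1 = -6)
F(j, V) = (16 + j² - 6*V)² (F(j, V) = ((j*j - 6*V) + 16)² = ((j² - 6*V) + 16)² = (16 + j² - 6*V)²)
1/F(-178, 155) = 1/((16 + (-178)² - 6*155)²) = 1/((16 + 31684 - 930)²) = 1/(30770²) = 1/946792900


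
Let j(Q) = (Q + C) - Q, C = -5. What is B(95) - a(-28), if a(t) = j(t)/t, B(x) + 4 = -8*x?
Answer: -21397/28 ≈ -764.18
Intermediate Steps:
B(x) = -4 - 8*x
j(Q) = -5 (j(Q) = (Q - 5) - Q = (-5 + Q) - Q = -5)
a(t) = -5/t
B(95) - a(-28) = (-4 - 8*95) - (-5)/(-28) = (-4 - 760) - (-5)*(-1)/28 = -764 - 1*5/28 = -764 - 5/28 = -21397/28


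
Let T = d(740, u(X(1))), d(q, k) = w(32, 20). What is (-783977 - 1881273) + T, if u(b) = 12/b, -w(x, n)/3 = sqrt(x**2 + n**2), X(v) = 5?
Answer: -2665250 - 12*sqrt(89) ≈ -2.6654e+6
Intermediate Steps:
w(x, n) = -3*sqrt(n**2 + x**2) (w(x, n) = -3*sqrt(x**2 + n**2) = -3*sqrt(n**2 + x**2))
d(q, k) = -12*sqrt(89) (d(q, k) = -3*sqrt(20**2 + 32**2) = -3*sqrt(400 + 1024) = -12*sqrt(89))
T = -12*sqrt(89) ≈ -113.21
(-783977 - 1881273) + T = (-783977 - 1881273) - 12*sqrt(89) = -2665250 - 12*sqrt(89)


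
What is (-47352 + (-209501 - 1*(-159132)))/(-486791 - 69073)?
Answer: 97721/555864 ≈ 0.17580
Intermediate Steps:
(-47352 + (-209501 - 1*(-159132)))/(-486791 - 69073) = (-47352 + (-209501 + 159132))/(-555864) = (-47352 - 50369)*(-1/555864) = -97721*(-1/555864) = 97721/555864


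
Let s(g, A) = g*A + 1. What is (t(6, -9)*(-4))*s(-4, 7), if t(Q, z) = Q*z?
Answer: -5832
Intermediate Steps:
s(g, A) = 1 + A*g (s(g, A) = A*g + 1 = 1 + A*g)
(t(6, -9)*(-4))*s(-4, 7) = ((6*(-9))*(-4))*(1 + 7*(-4)) = (-54*(-4))*(1 - 28) = 216*(-27) = -5832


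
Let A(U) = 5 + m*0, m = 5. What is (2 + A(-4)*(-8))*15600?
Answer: -592800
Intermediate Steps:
A(U) = 5 (A(U) = 5 + 5*0 = 5 + 0 = 5)
(2 + A(-4)*(-8))*15600 = (2 + 5*(-8))*15600 = (2 - 40)*15600 = -38*15600 = -592800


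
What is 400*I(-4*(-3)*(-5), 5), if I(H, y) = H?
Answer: -24000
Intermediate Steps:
400*I(-4*(-3)*(-5), 5) = 400*(-4*(-3)*(-5)) = 400*(12*(-5)) = 400*(-60) = -24000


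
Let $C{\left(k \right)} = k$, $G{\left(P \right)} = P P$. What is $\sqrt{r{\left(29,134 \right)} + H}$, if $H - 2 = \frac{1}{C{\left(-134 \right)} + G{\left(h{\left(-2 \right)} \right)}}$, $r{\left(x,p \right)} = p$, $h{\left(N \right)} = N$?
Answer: $\frac{\sqrt{2298270}}{130} \approx 11.662$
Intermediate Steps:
$G{\left(P \right)} = P^{2}$
$H = \frac{259}{130}$ ($H = 2 + \frac{1}{-134 + \left(-2\right)^{2}} = 2 + \frac{1}{-134 + 4} = 2 + \frac{1}{-130} = 2 - \frac{1}{130} = \frac{259}{130} \approx 1.9923$)
$\sqrt{r{\left(29,134 \right)} + H} = \sqrt{134 + \frac{259}{130}} = \sqrt{\frac{17679}{130}} = \frac{\sqrt{2298270}}{130}$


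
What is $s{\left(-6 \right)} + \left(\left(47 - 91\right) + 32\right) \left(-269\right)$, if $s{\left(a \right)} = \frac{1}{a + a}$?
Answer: $\frac{38735}{12} \approx 3227.9$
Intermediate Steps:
$s{\left(a \right)} = \frac{1}{2 a}$
$s{\left(-6 \right)} + \left(\left(47 - 91\right) + 32\right) \left(-269\right) = \frac{1}{2 \left(-6\right)} + \left(\left(47 - 91\right) + 32\right) \left(-269\right) = \frac{1}{2} \left(- \frac{1}{6}\right) + \left(-44 + 32\right) \left(-269\right) = - \frac{1}{12} - -3228 = - \frac{1}{12} + 3228 = \frac{38735}{12}$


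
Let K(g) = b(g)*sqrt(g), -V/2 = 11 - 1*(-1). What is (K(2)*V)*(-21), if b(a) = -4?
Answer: -2016*sqrt(2) ≈ -2851.1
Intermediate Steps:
V = -24 (V = -2*(11 - 1*(-1)) = -2*(11 + 1) = -2*12 = -24)
K(g) = -4*sqrt(g)
(K(2)*V)*(-21) = (-4*sqrt(2)*(-24))*(-21) = (96*sqrt(2))*(-21) = -2016*sqrt(2)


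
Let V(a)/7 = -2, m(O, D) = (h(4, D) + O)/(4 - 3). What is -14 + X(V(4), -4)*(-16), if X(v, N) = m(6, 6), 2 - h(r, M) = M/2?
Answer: -94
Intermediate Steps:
h(r, M) = 2 - M/2
m(O, D) = 2 + O - D/2 (m(O, D) = ((2 - D/2) + O)/(4 - 3) = (2 + O - D/2)/1 = (2 + O - D/2)*1 = 2 + O - D/2)
V(a) = -14 (V(a) = 7*(-2) = -14)
X(v, N) = 5 (X(v, N) = 2 + 6 - ½*6 = 2 + 6 - 3 = 5)
-14 + X(V(4), -4)*(-16) = -14 + 5*(-16) = -14 - 80 = -94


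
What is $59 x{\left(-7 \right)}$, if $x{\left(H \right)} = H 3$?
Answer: $-1239$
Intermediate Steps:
$x{\left(H \right)} = 3 H$
$59 x{\left(-7 \right)} = 59 \cdot 3 \left(-7\right) = 59 \left(-21\right) = -1239$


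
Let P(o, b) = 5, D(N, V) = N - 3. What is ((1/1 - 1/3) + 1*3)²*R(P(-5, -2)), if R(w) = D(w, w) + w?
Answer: 847/9 ≈ 94.111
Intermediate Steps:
D(N, V) = -3 + N
R(w) = -3 + 2*w (R(w) = (-3 + w) + w = -3 + 2*w)
((1/1 - 1/3) + 1*3)²*R(P(-5, -2)) = ((1/1 - 1/3) + 1*3)²*(-3 + 2*5) = ((1*1 - 1*⅓) + 3)²*(-3 + 10) = ((1 - ⅓) + 3)²*7 = (⅔ + 3)²*7 = (11/3)²*7 = (121/9)*7 = 847/9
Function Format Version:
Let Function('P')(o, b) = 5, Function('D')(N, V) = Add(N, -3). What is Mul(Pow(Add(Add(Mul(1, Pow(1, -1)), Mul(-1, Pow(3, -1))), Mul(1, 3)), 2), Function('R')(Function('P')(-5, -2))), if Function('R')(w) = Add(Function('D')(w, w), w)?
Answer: Rational(847, 9) ≈ 94.111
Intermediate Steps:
Function('D')(N, V) = Add(-3, N)
Function('R')(w) = Add(-3, Mul(2, w)) (Function('R')(w) = Add(Add(-3, w), w) = Add(-3, Mul(2, w)))
Mul(Pow(Add(Add(Mul(1, Pow(1, -1)), Mul(-1, Pow(3, -1))), Mul(1, 3)), 2), Function('R')(Function('P')(-5, -2))) = Mul(Pow(Add(Add(Mul(1, Pow(1, -1)), Mul(-1, Pow(3, -1))), Mul(1, 3)), 2), Add(-3, Mul(2, 5))) = Mul(Pow(Add(Add(Mul(1, 1), Mul(-1, Rational(1, 3))), 3), 2), Add(-3, 10)) = Mul(Pow(Add(Add(1, Rational(-1, 3)), 3), 2), 7) = Mul(Pow(Add(Rational(2, 3), 3), 2), 7) = Mul(Pow(Rational(11, 3), 2), 7) = Mul(Rational(121, 9), 7) = Rational(847, 9)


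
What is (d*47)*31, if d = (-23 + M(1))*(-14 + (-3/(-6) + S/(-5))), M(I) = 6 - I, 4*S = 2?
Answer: 1783368/5 ≈ 3.5667e+5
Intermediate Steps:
S = ½ (S = (¼)*2 = ½ ≈ 0.50000)
d = 1224/5 (d = (-23 + (6 - 1*1))*(-14 + (-3/(-6) + (½)/(-5))) = (-23 + (6 - 1))*(-14 + (-3*(-⅙) + (½)*(-⅕))) = (-23 + 5)*(-14 + (½ - ⅒)) = -18*(-14 + ⅖) = -18*(-68/5) = 1224/5 ≈ 244.80)
(d*47)*31 = ((1224/5)*47)*31 = (57528/5)*31 = 1783368/5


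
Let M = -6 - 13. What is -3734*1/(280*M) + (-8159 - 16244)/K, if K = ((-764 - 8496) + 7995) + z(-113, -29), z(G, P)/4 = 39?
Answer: 66982483/2949940 ≈ 22.706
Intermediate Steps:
z(G, P) = 156 (z(G, P) = 4*39 = 156)
M = -19
K = -1109 (K = ((-764 - 8496) + 7995) + 156 = (-9260 + 7995) + 156 = -1265 + 156 = -1109)
-3734*1/(280*M) + (-8159 - 16244)/K = -3734/(-8*(-35)*(-19)) + (-8159 - 16244)/(-1109) = -3734/(280*(-19)) - 24403*(-1/1109) = -3734/(-5320) + 24403/1109 = -3734*(-1/5320) + 24403/1109 = 1867/2660 + 24403/1109 = 66982483/2949940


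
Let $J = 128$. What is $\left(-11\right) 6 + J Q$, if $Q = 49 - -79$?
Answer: $16318$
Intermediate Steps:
$Q = 128$ ($Q = 49 + 79 = 128$)
$\left(-11\right) 6 + J Q = \left(-11\right) 6 + 128 \cdot 128 = -66 + 16384 = 16318$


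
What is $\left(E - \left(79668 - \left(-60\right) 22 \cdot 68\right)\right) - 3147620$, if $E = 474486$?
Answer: $-2842562$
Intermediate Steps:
$\left(E - \left(79668 - \left(-60\right) 22 \cdot 68\right)\right) - 3147620 = \left(474486 - \left(79668 - \left(-60\right) 22 \cdot 68\right)\right) - 3147620 = \left(474486 + \left(\left(744386 - 89760\right) - 824054\right)\right) - 3147620 = \left(474486 + \left(654626 - 824054\right)\right) - 3147620 = \left(474486 - 169428\right) - 3147620 = 305058 - 3147620 = -2842562$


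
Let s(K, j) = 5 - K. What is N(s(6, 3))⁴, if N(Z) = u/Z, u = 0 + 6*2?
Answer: 20736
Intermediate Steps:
u = 12 (u = 0 + 12 = 12)
N(Z) = 12/Z
N(s(6, 3))⁴ = (12/(5 - 1*6))⁴ = (12/(5 - 6))⁴ = (12/(-1))⁴ = (12*(-1))⁴ = (-12)⁴ = 20736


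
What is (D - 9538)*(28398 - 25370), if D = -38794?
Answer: -146349296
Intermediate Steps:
(D - 9538)*(28398 - 25370) = (-38794 - 9538)*(28398 - 25370) = -48332*3028 = -146349296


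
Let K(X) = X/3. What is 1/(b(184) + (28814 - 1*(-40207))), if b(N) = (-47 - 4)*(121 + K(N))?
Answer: 1/59722 ≈ 1.6744e-5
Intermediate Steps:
K(X) = X/3 (K(X) = X*(1/3) = X/3)
b(N) = -6171 - 17*N (b(N) = (-47 - 4)*(121 + N/3) = -51*(121 + N/3) = -6171 - 17*N)
1/(b(184) + (28814 - 1*(-40207))) = 1/((-6171 - 17*184) + (28814 - 1*(-40207))) = 1/((-6171 - 3128) + (28814 + 40207)) = 1/(-9299 + 69021) = 1/59722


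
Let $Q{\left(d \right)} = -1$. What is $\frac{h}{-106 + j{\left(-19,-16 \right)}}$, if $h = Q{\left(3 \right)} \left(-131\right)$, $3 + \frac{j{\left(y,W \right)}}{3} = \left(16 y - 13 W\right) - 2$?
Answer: $- \frac{131}{409} \approx -0.32029$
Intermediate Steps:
$j{\left(y,W \right)} = -15 - 39 W + 48 y$ ($j{\left(y,W \right)} = -9 + 3 \left(\left(16 y - 13 W\right) - 2\right) = -9 + 3 \left(\left(- 13 W + 16 y\right) - 2\right) = -9 + 3 \left(-2 - 13 W + 16 y\right) = -9 - \left(6 - 48 y + 39 W\right) = -15 - 39 W + 48 y$)
$h = 131$ ($h = \left(-1\right) \left(-131\right) = 131$)
$\frac{h}{-106 + j{\left(-19,-16 \right)}} = \frac{131}{-106 - 303} = \frac{131}{-409} = 131 \left(- \frac{1}{409}\right) = - \frac{131}{409}$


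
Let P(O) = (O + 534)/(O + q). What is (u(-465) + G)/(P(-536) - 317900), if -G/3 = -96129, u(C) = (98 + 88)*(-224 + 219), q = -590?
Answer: -53946097/59659233 ≈ -0.90424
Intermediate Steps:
u(C) = -930 (u(C) = 186*(-5) = -930)
G = 288387 (G = -3*(-96129) = 288387)
P(O) = (534 + O)/(-590 + O) (P(O) = (O + 534)/(O - 590) = (534 + O)/(-590 + O))
(u(-465) + G)/(P(-536) - 317900) = (-930 + 288387)/((534 - 536)/(-590 - 536) - 317900) = 287457/(-2/(-1126) - 317900) = 287457/(-1/1126*(-2) - 317900) = 287457/(1/563 - 317900) = 287457/(-178977699/563) = 287457*(-563/178977699) = -53946097/59659233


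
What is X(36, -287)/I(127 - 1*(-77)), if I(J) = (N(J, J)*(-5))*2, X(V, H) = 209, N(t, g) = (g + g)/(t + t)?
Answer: -209/10 ≈ -20.900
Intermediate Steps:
N(t, g) = g/t (N(t, g) = (2*g)/((2*t)) = (2*g)*(1/(2*t)) = g/t)
I(J) = -10 (I(J) = ((J/J)*(-5))*2 = (1*(-5))*2 = -5*2 = -10)
X(36, -287)/I(127 - 1*(-77)) = 209/(-10) = 209*(-⅒) = -209/10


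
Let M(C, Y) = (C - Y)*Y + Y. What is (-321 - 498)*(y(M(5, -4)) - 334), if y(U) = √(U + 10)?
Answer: 273546 - 819*I*√30 ≈ 2.7355e+5 - 4485.9*I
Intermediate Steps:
M(C, Y) = Y + Y*(C - Y) (M(C, Y) = Y*(C - Y) + Y = Y + Y*(C - Y))
y(U) = √(10 + U)
(-321 - 498)*(y(M(5, -4)) - 334) = (-321 - 498)*(√(10 - 4*(1 + 5 - 1*(-4))) - 334) = -819*(√(10 - 4*(1 + 5 + 4)) - 334) = -819*(√(10 - 4*10) - 334) = -819*(√(10 - 40) - 334) = -819*(√(-30) - 334) = -819*(I*√30 - 334) = -819*(-334 + I*√30) = 273546 - 819*I*√30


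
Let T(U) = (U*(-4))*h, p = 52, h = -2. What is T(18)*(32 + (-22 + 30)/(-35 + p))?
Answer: 79488/17 ≈ 4675.8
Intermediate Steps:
T(U) = 8*U (T(U) = (U*(-4))*(-2) = -4*U*(-2) = 8*U)
T(18)*(32 + (-22 + 30)/(-35 + p)) = (8*18)*(32 + (-22 + 30)/(-35 + 52)) = 144*(32 + 8/17) = 144*(552/17) = 79488/17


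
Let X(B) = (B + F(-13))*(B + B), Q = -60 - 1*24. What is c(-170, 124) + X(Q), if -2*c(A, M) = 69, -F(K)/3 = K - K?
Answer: 28155/2 ≈ 14078.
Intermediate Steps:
F(K) = 0 (F(K) = -3*(K - K) = -3*0 = 0)
c(A, M) = -69/2 (c(A, M) = -½*69 = -69/2)
Q = -84 (Q = -60 - 24 = -84)
X(B) = 2*B² (X(B) = (B + 0)*(B + B) = B*(2*B) = 2*B²)
c(-170, 124) + X(Q) = -69/2 + 2*(-84)² = -69/2 + 2*7056 = -69/2 + 14112 = 28155/2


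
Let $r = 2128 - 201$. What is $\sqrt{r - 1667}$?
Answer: $2 \sqrt{65} \approx 16.125$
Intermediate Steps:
$r = 1927$
$\sqrt{r - 1667} = \sqrt{1927 - 1667} = \sqrt{260} = 2 \sqrt{65}$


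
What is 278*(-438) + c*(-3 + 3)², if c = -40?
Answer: -121764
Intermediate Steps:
278*(-438) + c*(-3 + 3)² = 278*(-438) - 40*(-3 + 3)² = -121764 - 40*0² = -121764 - 40*0 = -121764 + 0 = -121764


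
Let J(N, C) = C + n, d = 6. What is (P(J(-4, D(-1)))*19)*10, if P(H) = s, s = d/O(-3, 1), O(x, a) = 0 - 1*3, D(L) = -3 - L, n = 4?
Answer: -380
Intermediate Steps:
O(x, a) = -3 (O(x, a) = 0 - 3 = -3)
s = -2 (s = 6/(-3) = 6*(-⅓) = -2)
J(N, C) = 4 + C (J(N, C) = C + 4 = 4 + C)
P(H) = -2
(P(J(-4, D(-1)))*19)*10 = -2*19*10 = -38*10 = -380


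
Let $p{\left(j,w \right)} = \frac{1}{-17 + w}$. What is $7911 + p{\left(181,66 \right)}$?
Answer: $\frac{387640}{49} \approx 7911.0$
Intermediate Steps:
$7911 + p{\left(181,66 \right)} = 7911 + \frac{1}{-17 + 66} = 7911 + \frac{1}{49} = \frac{387640}{49}$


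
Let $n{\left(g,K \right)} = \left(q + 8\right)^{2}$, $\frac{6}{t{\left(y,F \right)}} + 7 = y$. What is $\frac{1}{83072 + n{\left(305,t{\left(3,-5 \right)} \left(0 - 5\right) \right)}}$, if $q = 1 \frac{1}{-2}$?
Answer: $\frac{4}{332513} \approx 1.203 \cdot 10^{-5}$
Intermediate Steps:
$q = - \frac{1}{2}$ ($q = 1 \left(- \frac{1}{2}\right) = - \frac{1}{2} \approx -0.5$)
$t{\left(y,F \right)} = \frac{6}{-7 + y}$
$n{\left(g,K \right)} = \frac{225}{4}$ ($n{\left(g,K \right)} = \left(- \frac{1}{2} + 8\right)^{2} = \left(\frac{15}{2}\right)^{2} = \frac{225}{4}$)
$\frac{1}{83072 + n{\left(305,t{\left(3,-5 \right)} \left(0 - 5\right) \right)}} = \frac{1}{83072 + \frac{225}{4}} = \frac{1}{\frac{332513}{4}} = \frac{4}{332513}$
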